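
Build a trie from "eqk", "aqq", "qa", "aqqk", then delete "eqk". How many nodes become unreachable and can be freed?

3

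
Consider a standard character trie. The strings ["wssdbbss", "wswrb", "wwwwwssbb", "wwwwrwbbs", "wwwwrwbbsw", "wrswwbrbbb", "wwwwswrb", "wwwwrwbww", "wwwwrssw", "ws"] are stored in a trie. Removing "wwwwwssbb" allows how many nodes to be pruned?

5

After clearing the end-marker at "wwwwwssbb", prune upward until reaching a node still needed by another word.
The suffix "wssbb" (5 nodes) is used only by "wwwwwssbb"; the node for "wwww" still has the child "r", so pruning stops there.
Nodes removed: 5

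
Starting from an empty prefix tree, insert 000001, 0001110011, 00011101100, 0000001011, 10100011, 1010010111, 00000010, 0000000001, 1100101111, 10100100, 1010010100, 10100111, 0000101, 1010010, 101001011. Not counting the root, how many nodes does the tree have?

For each word, the new-node count is its length minus the longest prefix already in the trie:
  "000001" → 6 new (0, 0, 0, 0, 0, 1)
  "0001110011" → prefix "000" already present; 7 new (1, 1, 1, 0, 0, 1, 1)
  "00011101100" → prefix "0001110" already present; 4 new (1, 1, 0, 0)
  "0000001011" → prefix "00000" already present; 5 new (0, 1, 0, 1, 1)
  "10100011" → 8 new (1, 0, 1, 0, 0, 0, 1, 1)
  "1010010111" → prefix "10100" already present; 5 new (1, 0, 1, 1, 1)
  "00000010" → prefix "00000010" already present; 0 new (none)
  "0000000001" → prefix "000000" already present; 4 new (0, 0, 0, 1)
  "1100101111" → prefix "1" already present; 9 new (1, 0, 0, 1, 0, 1, 1, 1, 1)
  "10100100" → prefix "1010010" already present; 1 new (0)
  "1010010100" → prefix "10100101" already present; 2 new (0, 0)
  "10100111" → prefix "101001" already present; 2 new (1, 1)
  "0000101" → prefix "0000" already present; 3 new (1, 0, 1)
  "1010010" → prefix "1010010" already present; 0 new (none)
  "101001011" → prefix "101001011" already present; 0 new (none)
Total nodes = 6 + 7 + 4 + 5 + 8 + 5 + 0 + 4 + 9 + 1 + 2 + 2 + 3 + 0 + 0 = 56

56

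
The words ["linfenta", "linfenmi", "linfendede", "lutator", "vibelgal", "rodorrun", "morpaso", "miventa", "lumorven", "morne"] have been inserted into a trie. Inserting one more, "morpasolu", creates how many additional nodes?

"morpaso" is already a path in the trie; the remaining "lu" must be added.
New nodes needed: |"morpasolu"| − 7 = 9 − 7 = 2.

2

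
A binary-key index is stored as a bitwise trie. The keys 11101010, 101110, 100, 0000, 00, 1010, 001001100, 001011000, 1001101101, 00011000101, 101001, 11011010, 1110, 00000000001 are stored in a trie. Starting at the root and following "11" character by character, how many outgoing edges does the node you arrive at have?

2

Walk "11" from the root, arriving at one node.
Characters that immediately follow "11" among the stored strings: {0, 1}.
That node has 2 child edges.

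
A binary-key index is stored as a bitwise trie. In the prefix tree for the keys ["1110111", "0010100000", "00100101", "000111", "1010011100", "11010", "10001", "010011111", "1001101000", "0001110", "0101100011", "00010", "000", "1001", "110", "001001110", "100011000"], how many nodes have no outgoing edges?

A leaf is a node with no children — equivalently, the end of a word that is not a proper prefix of any other stored word.
Those words: "00010", "0001110", "00100101", "001001110", "0010100000", "010011111", "0101100011", "100011000", "1001101000", "1010011100", "11010", "1110111"
Leaf count: 12

12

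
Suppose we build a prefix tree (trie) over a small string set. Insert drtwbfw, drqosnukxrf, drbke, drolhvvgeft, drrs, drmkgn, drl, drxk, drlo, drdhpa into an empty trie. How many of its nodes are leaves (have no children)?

A leaf is a node with no children — equivalently, the end of a word that is not a proper prefix of any other stored word.
Those words: "drbke", "drdhpa", "drlo", "drmkgn", "drolhvvgeft", "drqosnukxrf", "drrs", "drtwbfw", "drxk"
Leaf count: 9

9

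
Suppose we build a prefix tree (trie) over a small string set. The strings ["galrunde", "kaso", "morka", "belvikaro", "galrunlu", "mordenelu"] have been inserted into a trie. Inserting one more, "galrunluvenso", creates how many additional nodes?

Walking "galrunluvenso" from the root, the first 8 characters ("galrunlu") follow existing edges; "v" is the first miss.
New nodes needed: |"galrunluvenso"| − 8 = 13 − 8 = 5.

5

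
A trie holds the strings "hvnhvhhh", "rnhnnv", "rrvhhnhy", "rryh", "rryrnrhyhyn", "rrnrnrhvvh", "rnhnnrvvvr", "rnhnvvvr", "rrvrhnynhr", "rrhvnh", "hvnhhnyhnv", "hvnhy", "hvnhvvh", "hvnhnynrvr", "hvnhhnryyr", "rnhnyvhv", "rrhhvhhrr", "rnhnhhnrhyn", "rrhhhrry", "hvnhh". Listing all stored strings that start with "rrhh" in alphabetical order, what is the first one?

rrhhhrry

DFS of the "rrhh" subtree visits, in order: "rrhhhrry", "rrhhvhhrr"
The 1st is rrhhhrry.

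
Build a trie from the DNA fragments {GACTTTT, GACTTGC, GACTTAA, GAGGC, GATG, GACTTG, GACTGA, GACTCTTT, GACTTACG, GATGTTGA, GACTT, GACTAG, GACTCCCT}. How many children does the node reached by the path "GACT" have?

4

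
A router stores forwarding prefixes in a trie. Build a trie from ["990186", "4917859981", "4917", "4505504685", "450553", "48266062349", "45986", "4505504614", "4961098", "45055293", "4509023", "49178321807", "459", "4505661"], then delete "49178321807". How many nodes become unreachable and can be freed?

Walk "49178321807" from the leaf back toward the root, removing each node that no remaining word uses.
The suffix "321807" (6 nodes) is used only by "49178321807"; the node for "49178" still has the child "5", so pruning stops there.
Nodes removed: 6

6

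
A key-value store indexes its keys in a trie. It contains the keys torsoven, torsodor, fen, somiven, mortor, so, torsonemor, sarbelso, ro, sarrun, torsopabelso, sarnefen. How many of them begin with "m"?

Walk to "m"; the words in its subtree are exactly those with that prefix.
Words under "m": mortor
Count: 1

1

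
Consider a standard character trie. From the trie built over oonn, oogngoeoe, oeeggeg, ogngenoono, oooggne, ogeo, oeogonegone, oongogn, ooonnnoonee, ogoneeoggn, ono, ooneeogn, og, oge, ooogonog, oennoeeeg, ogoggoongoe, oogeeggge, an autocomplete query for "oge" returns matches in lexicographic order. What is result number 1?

Words with prefix "oge", in lexicographic order: "oge", "ogeo"
The 1st is oge.

oge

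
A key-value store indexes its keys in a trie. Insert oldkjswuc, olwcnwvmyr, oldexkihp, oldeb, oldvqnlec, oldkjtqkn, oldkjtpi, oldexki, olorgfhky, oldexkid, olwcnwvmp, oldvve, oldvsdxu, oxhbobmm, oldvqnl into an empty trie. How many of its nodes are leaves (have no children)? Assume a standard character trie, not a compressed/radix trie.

Leaves are exactly the stored words that no other stored word extends.
Those words: "oldeb", "oldexkid", "oldexkihp", "oldkjswuc", "oldkjtpi", "oldkjtqkn", "oldvqnlec", "oldvsdxu", "oldvve", "olorgfhky", "olwcnwvmp", "olwcnwvmyr", "oxhbobmm"
Leaf count: 13

13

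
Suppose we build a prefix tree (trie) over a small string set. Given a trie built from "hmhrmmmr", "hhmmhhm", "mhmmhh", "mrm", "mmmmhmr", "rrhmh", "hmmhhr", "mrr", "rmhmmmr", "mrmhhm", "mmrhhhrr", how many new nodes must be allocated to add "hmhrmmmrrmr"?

Walking "hmhrmmmrrmr" from the root, the first 8 characters ("hmhrmmmr") follow existing edges; "r" is the first miss.
New nodes needed: |"hmhrmmmrrmr"| − 8 = 11 − 8 = 3.

3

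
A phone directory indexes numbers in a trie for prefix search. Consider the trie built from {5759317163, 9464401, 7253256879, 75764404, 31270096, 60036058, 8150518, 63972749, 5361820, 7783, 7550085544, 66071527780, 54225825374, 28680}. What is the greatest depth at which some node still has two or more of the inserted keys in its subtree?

2

The deepest shared node is where two words last agree before diverging.
"7550085544" and "75764404" agree on "75" (2 characters) before diverging; nothing deeper is shared.
Longest shared-prefix length: 2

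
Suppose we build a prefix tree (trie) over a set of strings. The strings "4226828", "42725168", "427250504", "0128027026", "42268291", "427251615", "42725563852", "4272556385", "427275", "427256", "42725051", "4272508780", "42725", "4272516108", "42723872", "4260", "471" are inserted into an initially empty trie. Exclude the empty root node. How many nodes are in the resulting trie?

55

Trace insertions, counting only characters that open a new branch:
  "4226828" → 7 new (4, 2, 2, 6, 8, 2, 8)
  "42725168" → prefix "42" already present; 6 new (7, 2, 5, 1, 6, 8)
  "427250504" → prefix "42725" already present; 4 new (0, 5, 0, 4)
  "0128027026" → 10 new (0, 1, 2, 8, 0, 2, 7, 0, 2, 6)
  "42268291" → prefix "422682" already present; 2 new (9, 1)
  "427251615" → prefix "4272516" already present; 2 new (1, 5)
  "42725563852" → prefix "42725" already present; 6 new (5, 6, 3, 8, 5, 2)
  "4272556385" → prefix "4272556385" already present; 0 new (none)
  "427275" → prefix "4272" already present; 2 new (7, 5)
  "427256" → prefix "42725" already present; 1 new (6)
  "42725051" → prefix "4272505" already present; 1 new (1)
  "4272508780" → prefix "427250" already present; 4 new (8, 7, 8, 0)
  "42725" → prefix "42725" already present; 0 new (none)
  "4272516108" → prefix "42725161" already present; 2 new (0, 8)
  "42723872" → prefix "4272" already present; 4 new (3, 8, 7, 2)
  "4260" → prefix "42" already present; 2 new (6, 0)
  "471" → prefix "4" already present; 2 new (7, 1)
Total nodes = 7 + 6 + 4 + 10 + 2 + 2 + 6 + 0 + 2 + 1 + 1 + 4 + 0 + 2 + 4 + 2 + 2 = 55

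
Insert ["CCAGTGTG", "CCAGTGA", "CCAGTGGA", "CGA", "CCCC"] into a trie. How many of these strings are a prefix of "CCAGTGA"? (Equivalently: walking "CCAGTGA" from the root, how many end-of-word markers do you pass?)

1

Walk "CCAGTGA" from the root; an end-of-word marker is hit whenever a stored word is a prefix of "CCAGTGA".
Prefixes of the query that are stored words: "CCAGTGA"
Count: 1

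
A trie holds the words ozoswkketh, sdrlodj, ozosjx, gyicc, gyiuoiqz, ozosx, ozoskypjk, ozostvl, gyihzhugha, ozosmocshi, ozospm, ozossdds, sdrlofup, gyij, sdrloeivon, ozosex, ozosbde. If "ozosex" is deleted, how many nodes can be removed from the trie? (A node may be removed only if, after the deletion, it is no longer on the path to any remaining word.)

Walk "ozosex" from the leaf back toward the root, removing each node that no remaining word uses.
The suffix "ex" (2 nodes) is used only by "ozosex"; the node for "ozos" still has the child "w", so pruning stops there.
Nodes removed: 2

2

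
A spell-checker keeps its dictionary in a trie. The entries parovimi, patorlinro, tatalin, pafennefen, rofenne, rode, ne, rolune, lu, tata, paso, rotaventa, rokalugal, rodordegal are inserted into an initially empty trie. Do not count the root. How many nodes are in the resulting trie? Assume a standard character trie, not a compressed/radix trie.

Insert word by word; a character creates a node only if that edge doesn't already exist:
  "parovimi" → 8 new (p, a, r, o, v, i, m, i)
  "patorlinro" → prefix "pa" already present; 8 new (t, o, r, l, i, n, r, o)
  "tatalin" → 7 new (t, a, t, a, l, i, n)
  "pafennefen" → prefix "pa" already present; 8 new (f, e, n, n, e, f, e, n)
  "rofenne" → 7 new (r, o, f, e, n, n, e)
  "rode" → prefix "ro" already present; 2 new (d, e)
  "ne" → 2 new (n, e)
  "rolune" → prefix "ro" already present; 4 new (l, u, n, e)
  "lu" → 2 new (l, u)
  "tata" → prefix "tata" already present; 0 new (none)
  "paso" → prefix "pa" already present; 2 new (s, o)
  "rotaventa" → prefix "ro" already present; 7 new (t, a, v, e, n, t, a)
  "rokalugal" → prefix "ro" already present; 7 new (k, a, l, u, g, a, l)
  "rodordegal" → prefix "rod" already present; 7 new (o, r, d, e, g, a, l)
Total nodes = 8 + 8 + 7 + 8 + 7 + 2 + 2 + 4 + 2 + 0 + 2 + 7 + 7 + 7 = 71

71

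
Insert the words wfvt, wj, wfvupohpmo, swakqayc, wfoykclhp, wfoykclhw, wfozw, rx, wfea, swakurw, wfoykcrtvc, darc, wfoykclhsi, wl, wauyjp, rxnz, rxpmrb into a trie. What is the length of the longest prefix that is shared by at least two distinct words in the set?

The deepest shared node is where two words last agree before diverging.
e.g. "wfoykclhp" and "wfoykclhsi" share the prefix "wfoykclh" of length 8; no pair shares a longer one.
Longest shared-prefix length: 8

8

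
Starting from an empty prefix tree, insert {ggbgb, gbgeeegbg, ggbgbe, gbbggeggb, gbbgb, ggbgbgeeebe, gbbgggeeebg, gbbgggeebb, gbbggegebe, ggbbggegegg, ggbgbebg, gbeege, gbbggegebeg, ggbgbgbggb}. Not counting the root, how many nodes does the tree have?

Insert word by word; a character creates a node only if that edge doesn't already exist:
  "ggbgb" → 5 new (g, g, b, g, b)
  "gbgeeegbg" → prefix "g" already present; 8 new (b, g, e, e, e, g, b, g)
  "ggbgbe" → prefix "ggbgb" already present; 1 new (e)
  "gbbggeggb" → prefix "gb" already present; 7 new (b, g, g, e, g, g, b)
  "gbbgb" → prefix "gbbg" already present; 1 new (b)
  "ggbgbgeeebe" → prefix "ggbgb" already present; 6 new (g, e, e, e, b, e)
  "gbbgggeeebg" → prefix "gbbgg" already present; 6 new (g, e, e, e, b, g)
  "gbbgggeebb" → prefix "gbbgggee" already present; 2 new (b, b)
  "gbbggegebe" → prefix "gbbggeg" already present; 3 new (e, b, e)
  "ggbbggegegg" → prefix "ggb" already present; 8 new (b, g, g, e, g, e, g, g)
  "ggbgbebg" → prefix "ggbgbe" already present; 2 new (b, g)
  "gbeege" → prefix "gb" already present; 4 new (e, e, g, e)
  "gbbggegebeg" → prefix "gbbggegebe" already present; 1 new (g)
  "ggbgbgbggb" → prefix "ggbgbg" already present; 4 new (b, g, g, b)
Total nodes = 5 + 8 + 1 + 7 + 1 + 6 + 6 + 2 + 3 + 8 + 2 + 4 + 1 + 4 = 58

58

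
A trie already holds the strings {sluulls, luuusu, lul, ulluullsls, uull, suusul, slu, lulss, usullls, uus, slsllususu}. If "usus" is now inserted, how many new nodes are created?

Walking "usus" from the root, the first 3 characters ("usu") follow existing edges; "s" is the first miss.
So 4 − 3 = 1 new nodes.

1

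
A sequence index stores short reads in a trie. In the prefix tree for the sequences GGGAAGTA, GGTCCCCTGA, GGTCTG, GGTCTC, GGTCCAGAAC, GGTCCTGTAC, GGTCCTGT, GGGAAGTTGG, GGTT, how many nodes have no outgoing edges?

A leaf is a node with no children — equivalently, the end of a word that is not a proper prefix of any other stored word.
Those words: "GGGAAGTA", "GGGAAGTTGG", "GGTCCAGAAC", "GGTCCCCTGA", "GGTCCTGTAC", "GGTCTC", "GGTCTG", "GGTT"
Leaf count: 8

8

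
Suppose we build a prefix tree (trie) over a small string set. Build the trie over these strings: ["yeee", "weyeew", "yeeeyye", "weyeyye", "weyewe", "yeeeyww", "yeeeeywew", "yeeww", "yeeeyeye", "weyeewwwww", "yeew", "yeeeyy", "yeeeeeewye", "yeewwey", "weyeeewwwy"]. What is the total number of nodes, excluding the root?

Trace insertions, counting only characters that open a new branch:
  "yeee" → 4 new (y, e, e, e)
  "weyeew" → 6 new (w, e, y, e, e, w)
  "yeeeyye" → prefix "yeee" already present; 3 new (y, y, e)
  "weyeyye" → prefix "weye" already present; 3 new (y, y, e)
  "weyewe" → prefix "weye" already present; 2 new (w, e)
  "yeeeyww" → prefix "yeeey" already present; 2 new (w, w)
  "yeeeeywew" → prefix "yeee" already present; 5 new (e, y, w, e, w)
  "yeeww" → prefix "yee" already present; 2 new (w, w)
  "yeeeyeye" → prefix "yeeey" already present; 3 new (e, y, e)
  "weyeewwwww" → prefix "weyeew" already present; 4 new (w, w, w, w)
  "yeew" → prefix "yeew" already present; 0 new (none)
  "yeeeyy" → prefix "yeeeyy" already present; 0 new (none)
  "yeeeeeewye" → prefix "yeeee" already present; 5 new (e, e, w, y, e)
  "yeewwey" → prefix "yeeww" already present; 2 new (e, y)
  "weyeeewwwy" → prefix "weyee" already present; 5 new (e, w, w, w, y)
Total nodes = 4 + 6 + 3 + 3 + 2 + 2 + 5 + 2 + 3 + 4 + 0 + 0 + 5 + 2 + 5 = 46

46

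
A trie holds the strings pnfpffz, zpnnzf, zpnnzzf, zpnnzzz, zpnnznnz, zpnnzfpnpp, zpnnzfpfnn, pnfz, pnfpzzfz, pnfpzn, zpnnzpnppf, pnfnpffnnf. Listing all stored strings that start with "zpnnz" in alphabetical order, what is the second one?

zpnnzfpfnn

Words with prefix "zpnnz", in lexicographic order: "zpnnzf", "zpnnzfpfnn", "zpnnzfpnpp", "zpnnznnz", "zpnnzpnppf", "zpnnzzf", "zpnnzzz"
The 2nd is zpnnzfpfnn.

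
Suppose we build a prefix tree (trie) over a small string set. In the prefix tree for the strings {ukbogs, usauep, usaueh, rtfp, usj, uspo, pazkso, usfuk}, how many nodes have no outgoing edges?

Leaves are exactly the stored words that no other stored word extends.
Those words: "pazkso", "rtfp", "ukbogs", "usaueh", "usauep", "usfuk", "usj", "uspo"
Leaf count: 8

8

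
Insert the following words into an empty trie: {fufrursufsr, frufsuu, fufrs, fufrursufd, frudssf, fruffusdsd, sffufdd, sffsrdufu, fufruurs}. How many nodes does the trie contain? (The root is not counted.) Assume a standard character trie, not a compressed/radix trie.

For each word, the new-node count is its length minus the longest prefix already in the trie:
  "fufrursufsr" → 11 new (f, u, f, r, u, r, s, u, f, s, r)
  "frufsuu" → prefix "f" already present; 6 new (r, u, f, s, u, u)
  "fufrs" → prefix "fufr" already present; 1 new (s)
  "fufrursufd" → prefix "fufrursuf" already present; 1 new (d)
  "frudssf" → prefix "fru" already present; 4 new (d, s, s, f)
  "fruffusdsd" → prefix "fruf" already present; 6 new (f, u, s, d, s, d)
  "sffufdd" → 7 new (s, f, f, u, f, d, d)
  "sffsrdufu" → prefix "sff" already present; 6 new (s, r, d, u, f, u)
  "fufruurs" → prefix "fufru" already present; 3 new (u, r, s)
Total nodes = 11 + 6 + 1 + 1 + 4 + 6 + 7 + 6 + 3 = 45

45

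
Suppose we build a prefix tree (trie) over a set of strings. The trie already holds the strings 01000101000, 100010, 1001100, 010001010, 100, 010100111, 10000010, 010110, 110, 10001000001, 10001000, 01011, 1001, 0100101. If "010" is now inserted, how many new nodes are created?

"010" is already a full path in the trie; only an end-marker is added.
No new nodes are needed: 0.

0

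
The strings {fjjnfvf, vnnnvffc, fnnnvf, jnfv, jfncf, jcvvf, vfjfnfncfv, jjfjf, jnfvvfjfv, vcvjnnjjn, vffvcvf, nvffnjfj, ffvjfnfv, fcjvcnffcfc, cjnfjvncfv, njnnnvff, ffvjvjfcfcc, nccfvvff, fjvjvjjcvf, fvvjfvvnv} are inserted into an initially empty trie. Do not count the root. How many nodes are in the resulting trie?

135

Insert word by word; a character creates a node only if that edge doesn't already exist:
  "fjjnfvf" → 7 new (f, j, j, n, f, v, f)
  "vnnnvffc" → 8 new (v, n, n, n, v, f, f, c)
  "fnnnvf" → prefix "f" already present; 5 new (n, n, n, v, f)
  "jnfv" → 4 new (j, n, f, v)
  "jfncf" → prefix "j" already present; 4 new (f, n, c, f)
  "jcvvf" → prefix "j" already present; 4 new (c, v, v, f)
  "vfjfnfncfv" → prefix "v" already present; 9 new (f, j, f, n, f, n, c, f, v)
  "jjfjf" → prefix "j" already present; 4 new (j, f, j, f)
  "jnfvvfjfv" → prefix "jnfv" already present; 5 new (v, f, j, f, v)
  "vcvjnnjjn" → prefix "v" already present; 8 new (c, v, j, n, n, j, j, n)
  "vffvcvf" → prefix "vf" already present; 5 new (f, v, c, v, f)
  "nvffnjfj" → 8 new (n, v, f, f, n, j, f, j)
  "ffvjfnfv" → prefix "f" already present; 7 new (f, v, j, f, n, f, v)
  "fcjvcnffcfc" → prefix "f" already present; 10 new (c, j, v, c, n, f, f, c, f, c)
  "cjnfjvncfv" → 10 new (c, j, n, f, j, v, n, c, f, v)
  "njnnnvff" → prefix "n" already present; 7 new (j, n, n, n, v, f, f)
  "ffvjvjfcfcc" → prefix "ffvj" already present; 7 new (v, j, f, c, f, c, c)
  "nccfvvff" → prefix "n" already present; 7 new (c, c, f, v, v, f, f)
  "fjvjvjjcvf" → prefix "fj" already present; 8 new (v, j, v, j, j, c, v, f)
  "fvvjfvvnv" → prefix "f" already present; 8 new (v, v, j, f, v, v, n, v)
Total nodes = 7 + 8 + 5 + 4 + 4 + 4 + 9 + 4 + 5 + 8 + 5 + 8 + 7 + 10 + 10 + 7 + 7 + 7 + 8 + 8 = 135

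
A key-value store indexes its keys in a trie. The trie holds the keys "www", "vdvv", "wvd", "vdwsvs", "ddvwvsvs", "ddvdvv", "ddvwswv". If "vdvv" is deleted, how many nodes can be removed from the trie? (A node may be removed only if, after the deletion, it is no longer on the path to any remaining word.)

A node on "vdvv"'s path can go only if nothing else ends at it or branches off below it.
The suffix "vv" (2 nodes) is used only by "vdvv"; the node for "vd" still has the child "w", so pruning stops there.
Nodes removed: 2

2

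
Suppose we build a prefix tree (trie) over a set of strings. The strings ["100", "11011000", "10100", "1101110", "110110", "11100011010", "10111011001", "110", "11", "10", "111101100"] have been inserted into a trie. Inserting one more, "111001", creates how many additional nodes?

The longest prefix of "111001" already in the trie is "11100" (length 5).
So 6 − 5 = 1 new nodes.

1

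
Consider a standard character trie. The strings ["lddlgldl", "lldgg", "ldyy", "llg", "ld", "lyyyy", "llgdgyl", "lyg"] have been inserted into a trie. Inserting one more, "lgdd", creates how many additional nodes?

The longest prefix of "lgdd" already in the trie is "l" (length 1).
Each of the 3 remaining characters creates one node.

3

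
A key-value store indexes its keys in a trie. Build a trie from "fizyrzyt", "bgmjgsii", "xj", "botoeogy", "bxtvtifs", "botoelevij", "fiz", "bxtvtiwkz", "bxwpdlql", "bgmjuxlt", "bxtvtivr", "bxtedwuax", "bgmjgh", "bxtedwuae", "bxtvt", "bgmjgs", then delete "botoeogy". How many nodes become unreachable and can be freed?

A node on "botoeogy"'s path can go only if nothing else ends at it or branches off below it.
The suffix "ogy" (3 nodes) is used only by "botoeogy"; the node for "botoe" still has the child "l", so pruning stops there.
Nodes removed: 3

3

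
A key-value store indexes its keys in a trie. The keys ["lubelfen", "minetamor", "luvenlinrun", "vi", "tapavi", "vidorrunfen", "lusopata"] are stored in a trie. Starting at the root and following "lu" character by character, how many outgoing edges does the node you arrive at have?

3

Follow the path "lu" to its node, then look at its outgoing edges.
Characters that immediately follow "lu" among the stored strings: {b, s, v}.
That node has 3 child edges.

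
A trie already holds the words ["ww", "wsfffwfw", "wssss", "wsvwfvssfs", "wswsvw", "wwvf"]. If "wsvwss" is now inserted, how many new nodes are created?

Walking "wsvwss" from the root, the first 4 characters ("wsvw") follow existing edges; "s" is the first miss.
Each of the 2 remaining characters creates one node.

2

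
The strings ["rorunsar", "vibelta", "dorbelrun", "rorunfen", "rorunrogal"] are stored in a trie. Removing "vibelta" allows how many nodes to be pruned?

7

A node on "vibelta"'s path can go only if nothing else ends at it or branches off below it.
No other word shares any prefix with "vibelta", so all 7 of its nodes go.
Nodes removed: 7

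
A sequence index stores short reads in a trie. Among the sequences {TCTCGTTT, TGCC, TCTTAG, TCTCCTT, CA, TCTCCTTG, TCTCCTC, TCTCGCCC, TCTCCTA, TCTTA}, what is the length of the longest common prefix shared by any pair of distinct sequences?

Equivalently: take the maximum, over all pairs, of their longest common prefix length.
"TCTCCTT" and "TCTCCTTG" agree on "TCTCCTT" (7 characters) before diverging; nothing deeper is shared.
Longest shared-prefix length: 7

7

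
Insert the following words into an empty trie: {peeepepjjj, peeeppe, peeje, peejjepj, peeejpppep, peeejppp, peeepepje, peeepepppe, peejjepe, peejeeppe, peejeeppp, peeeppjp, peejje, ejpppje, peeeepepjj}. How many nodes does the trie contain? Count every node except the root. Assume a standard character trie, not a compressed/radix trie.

Insert word by word; a character creates a node only if that edge doesn't already exist:
  "peeepepjjj" → 10 new (p, e, e, e, p, e, p, j, j, j)
  "peeeppe" → prefix "peeep" already present; 2 new (p, e)
  "peeje" → prefix "pee" already present; 2 new (j, e)
  "peejjepj" → prefix "peej" already present; 4 new (j, e, p, j)
  "peeejpppep" → prefix "peee" already present; 6 new (j, p, p, p, e, p)
  "peeejppp" → prefix "peeejppp" already present; 0 new (none)
  "peeepepje" → prefix "peeepepj" already present; 1 new (e)
  "peeepepppe" → prefix "peeepep" already present; 3 new (p, p, e)
  "peejjepe" → prefix "peejjep" already present; 1 new (e)
  "peejeeppe" → prefix "peeje" already present; 4 new (e, p, p, e)
  "peejeeppp" → prefix "peejeepp" already present; 1 new (p)
  "peeeppjp" → prefix "peeepp" already present; 2 new (j, p)
  "peejje" → prefix "peejje" already present; 0 new (none)
  "ejpppje" → 7 new (e, j, p, p, p, j, e)
  "peeeepepjj" → prefix "peee" already present; 6 new (e, p, e, p, j, j)
Total nodes = 10 + 2 + 2 + 4 + 6 + 0 + 1 + 3 + 1 + 4 + 1 + 2 + 0 + 7 + 6 = 49

49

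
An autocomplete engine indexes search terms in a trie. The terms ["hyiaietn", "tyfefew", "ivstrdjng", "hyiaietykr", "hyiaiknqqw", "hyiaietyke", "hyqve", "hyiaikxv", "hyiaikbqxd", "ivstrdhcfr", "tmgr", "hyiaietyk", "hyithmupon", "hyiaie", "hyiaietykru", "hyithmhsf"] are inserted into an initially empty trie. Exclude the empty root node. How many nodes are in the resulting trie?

Trace insertions, counting only characters that open a new branch:
  "hyiaietn" → 8 new (h, y, i, a, i, e, t, n)
  "tyfefew" → 7 new (t, y, f, e, f, e, w)
  "ivstrdjng" → 9 new (i, v, s, t, r, d, j, n, g)
  "hyiaietykr" → prefix "hyiaiet" already present; 3 new (y, k, r)
  "hyiaiknqqw" → prefix "hyiai" already present; 5 new (k, n, q, q, w)
  "hyiaietyke" → prefix "hyiaietyk" already present; 1 new (e)
  "hyqve" → prefix "hy" already present; 3 new (q, v, e)
  "hyiaikxv" → prefix "hyiaik" already present; 2 new (x, v)
  "hyiaikbqxd" → prefix "hyiaik" already present; 4 new (b, q, x, d)
  "ivstrdhcfr" → prefix "ivstrd" already present; 4 new (h, c, f, r)
  "tmgr" → prefix "t" already present; 3 new (m, g, r)
  "hyiaietyk" → prefix "hyiaietyk" already present; 0 new (none)
  "hyithmupon" → prefix "hyi" already present; 7 new (t, h, m, u, p, o, n)
  "hyiaie" → prefix "hyiaie" already present; 0 new (none)
  "hyiaietykru" → prefix "hyiaietykr" already present; 1 new (u)
  "hyithmhsf" → prefix "hyithm" already present; 3 new (h, s, f)
Total nodes = 8 + 7 + 9 + 3 + 5 + 1 + 3 + 2 + 4 + 4 + 3 + 0 + 7 + 0 + 1 + 3 = 60

60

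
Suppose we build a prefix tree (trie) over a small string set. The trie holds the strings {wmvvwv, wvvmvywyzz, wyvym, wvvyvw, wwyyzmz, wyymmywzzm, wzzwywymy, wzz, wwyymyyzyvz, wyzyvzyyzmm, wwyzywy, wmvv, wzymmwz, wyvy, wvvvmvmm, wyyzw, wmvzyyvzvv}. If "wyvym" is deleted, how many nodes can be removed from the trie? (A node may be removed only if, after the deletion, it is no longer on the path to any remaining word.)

1

A node on "wyvym"'s path can go only if nothing else ends at it or branches off below it.
The suffix "m" (1 node) is used only by "wyvym"; "wyvy" is itself a stored word, so pruning stops there.
Nodes removed: 1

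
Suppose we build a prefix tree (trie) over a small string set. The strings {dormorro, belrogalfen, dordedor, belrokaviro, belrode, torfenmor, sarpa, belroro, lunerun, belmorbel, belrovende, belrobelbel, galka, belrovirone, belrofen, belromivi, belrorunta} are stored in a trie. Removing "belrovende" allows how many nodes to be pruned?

4

Walk "belrovende" from the leaf back toward the root, removing each node that no remaining word uses.
The suffix "ende" (4 nodes) is used only by "belrovende"; the node for "belrov" still has the child "i", so pruning stops there.
Nodes removed: 4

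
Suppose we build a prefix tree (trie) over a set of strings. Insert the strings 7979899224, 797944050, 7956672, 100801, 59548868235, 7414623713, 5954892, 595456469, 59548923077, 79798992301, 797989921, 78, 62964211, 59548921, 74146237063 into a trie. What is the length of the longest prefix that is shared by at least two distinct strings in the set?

8

The deepest shared node is where two words last agree before diverging.
"74146237063" and "7414623713" agree on "74146237" (8 characters) before diverging; nothing deeper is shared.
Longest shared-prefix length: 8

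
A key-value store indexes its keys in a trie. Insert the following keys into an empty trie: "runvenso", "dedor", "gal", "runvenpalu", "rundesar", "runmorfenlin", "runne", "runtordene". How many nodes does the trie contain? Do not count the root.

43

For each word, the new-node count is its length minus the longest prefix already in the trie:
  "runvenso" → 8 new (r, u, n, v, e, n, s, o)
  "dedor" → 5 new (d, e, d, o, r)
  "gal" → 3 new (g, a, l)
  "runvenpalu" → prefix "runven" already present; 4 new (p, a, l, u)
  "rundesar" → prefix "run" already present; 5 new (d, e, s, a, r)
  "runmorfenlin" → prefix "run" already present; 9 new (m, o, r, f, e, n, l, i, n)
  "runne" → prefix "run" already present; 2 new (n, e)
  "runtordene" → prefix "run" already present; 7 new (t, o, r, d, e, n, e)
Total nodes = 8 + 5 + 3 + 4 + 5 + 9 + 2 + 7 = 43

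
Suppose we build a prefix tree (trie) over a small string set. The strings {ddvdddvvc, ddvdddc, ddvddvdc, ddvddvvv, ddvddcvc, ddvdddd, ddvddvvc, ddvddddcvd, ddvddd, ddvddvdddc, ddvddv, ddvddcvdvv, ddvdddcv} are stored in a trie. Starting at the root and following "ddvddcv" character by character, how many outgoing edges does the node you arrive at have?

The children of the "ddvddcv" node are the distinct next characters among strings starting with "ddvddcv".
Distinct next characters after "ddvddcv": c, d.
That node has 2 child edges.

2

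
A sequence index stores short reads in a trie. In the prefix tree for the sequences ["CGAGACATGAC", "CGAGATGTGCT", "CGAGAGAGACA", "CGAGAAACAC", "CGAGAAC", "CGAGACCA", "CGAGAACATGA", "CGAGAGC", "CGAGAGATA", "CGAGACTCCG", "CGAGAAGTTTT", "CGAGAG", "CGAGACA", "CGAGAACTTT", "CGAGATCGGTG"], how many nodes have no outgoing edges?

12

A leaf is a node with no children — equivalently, the end of a word that is not a proper prefix of any other stored word.
Those words: "CGAGAAACAC", "CGAGAACATGA", "CGAGAACTTT", "CGAGAAGTTTT", "CGAGACATGAC", "CGAGACCA", "CGAGACTCCG", "CGAGAGAGACA", "CGAGAGATA", "CGAGAGC", "CGAGATCGGTG", "CGAGATGTGCT"
Leaf count: 12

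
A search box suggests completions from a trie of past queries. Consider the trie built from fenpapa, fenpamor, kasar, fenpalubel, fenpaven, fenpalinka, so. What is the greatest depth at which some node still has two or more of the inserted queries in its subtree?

6

Equivalently: take the maximum, over all pairs, of their longest common prefix length.
e.g. "fenpalinka" and "fenpalubel" share the prefix "fenpal" of length 6; no pair shares a longer one.
Longest shared-prefix length: 6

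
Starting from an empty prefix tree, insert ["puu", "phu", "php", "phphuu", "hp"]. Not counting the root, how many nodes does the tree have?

11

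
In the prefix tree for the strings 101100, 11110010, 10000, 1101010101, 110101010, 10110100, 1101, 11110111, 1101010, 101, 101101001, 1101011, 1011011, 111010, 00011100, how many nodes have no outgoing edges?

10

A leaf is a node with no children — equivalently, the end of a word that is not a proper prefix of any other stored word.
Those words: "00011100", "10000", "101100", "101101001", "1011011", "1101010101", "1101011", "111010", "11110010", "11110111"
Leaf count: 10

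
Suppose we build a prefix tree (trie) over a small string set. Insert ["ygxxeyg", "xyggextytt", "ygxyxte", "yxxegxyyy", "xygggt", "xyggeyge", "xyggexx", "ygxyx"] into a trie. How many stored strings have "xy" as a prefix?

4

Walk to "xy"; the words in its subtree are exactly those with that prefix.
Words under "xy": xyggextytt, xyggexx, xyggeyge, xygggt
Count: 4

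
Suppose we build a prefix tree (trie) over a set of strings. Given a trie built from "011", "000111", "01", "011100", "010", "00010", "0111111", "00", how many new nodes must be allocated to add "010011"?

Walking "010011" from the root, the first 3 characters ("010") follow existing edges; "0" is the first miss.
Each of the 3 remaining characters creates one node.

3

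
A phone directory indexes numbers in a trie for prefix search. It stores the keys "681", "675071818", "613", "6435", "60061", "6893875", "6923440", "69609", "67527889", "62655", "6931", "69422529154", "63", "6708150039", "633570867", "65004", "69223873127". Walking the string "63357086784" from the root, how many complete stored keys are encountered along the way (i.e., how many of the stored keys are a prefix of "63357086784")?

2

Check each prefix of "63357086784" against the stored set — each match is an end-marker on the path.
Prefixes of the query that are stored words: "63", "633570867"
Count: 2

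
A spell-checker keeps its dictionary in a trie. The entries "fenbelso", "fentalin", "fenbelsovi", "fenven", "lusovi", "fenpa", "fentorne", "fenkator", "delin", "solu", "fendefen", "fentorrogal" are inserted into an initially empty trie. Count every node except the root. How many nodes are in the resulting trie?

For each word, the new-node count is its length minus the longest prefix already in the trie:
  "fenbelso" → 8 new (f, e, n, b, e, l, s, o)
  "fentalin" → prefix "fen" already present; 5 new (t, a, l, i, n)
  "fenbelsovi" → prefix "fenbelso" already present; 2 new (v, i)
  "fenven" → prefix "fen" already present; 3 new (v, e, n)
  "lusovi" → 6 new (l, u, s, o, v, i)
  "fenpa" → prefix "fen" already present; 2 new (p, a)
  "fentorne" → prefix "fent" already present; 4 new (o, r, n, e)
  "fenkator" → prefix "fen" already present; 5 new (k, a, t, o, r)
  "delin" → 5 new (d, e, l, i, n)
  "solu" → 4 new (s, o, l, u)
  "fendefen" → prefix "fen" already present; 5 new (d, e, f, e, n)
  "fentorrogal" → prefix "fentor" already present; 5 new (r, o, g, a, l)
Total nodes = 8 + 5 + 2 + 3 + 6 + 2 + 4 + 5 + 5 + 4 + 5 + 5 = 54

54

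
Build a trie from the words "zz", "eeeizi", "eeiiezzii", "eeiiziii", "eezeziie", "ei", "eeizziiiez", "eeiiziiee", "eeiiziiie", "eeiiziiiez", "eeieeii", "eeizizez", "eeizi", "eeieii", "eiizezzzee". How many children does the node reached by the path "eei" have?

3

Follow the path "eei" to its node, then look at its outgoing edges.
Characters that immediately follow "eei" among the stored strings: {e, i, z}.
That node has 3 child edges.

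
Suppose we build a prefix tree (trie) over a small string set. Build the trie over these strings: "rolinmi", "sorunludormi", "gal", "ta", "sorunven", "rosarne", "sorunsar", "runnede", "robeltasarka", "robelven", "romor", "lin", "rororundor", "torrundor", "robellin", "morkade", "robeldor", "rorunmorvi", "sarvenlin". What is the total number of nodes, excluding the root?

104

Count nodes per top-level branch (shared prefixes stored once):
  'g'-branch (gal): 3 nodes
  'l'-branch (lin): 3 nodes
  'm'-branch (morkade): 7 nodes
  'r'-branch (robeldor, robellin, robeltasarka, robelven, rolinmi, romor, rororundor, rorunmorvi, rosarne, runnede): 55 nodes
  's'-branch (sarvenlin, sorunludormi, sorunsar, sorunven): 26 nodes
  't'-branch (ta, torrundor): 10 nodes
Sum: 104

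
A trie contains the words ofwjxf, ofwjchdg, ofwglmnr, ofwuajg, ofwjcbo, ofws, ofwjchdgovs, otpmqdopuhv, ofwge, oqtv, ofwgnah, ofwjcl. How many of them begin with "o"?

12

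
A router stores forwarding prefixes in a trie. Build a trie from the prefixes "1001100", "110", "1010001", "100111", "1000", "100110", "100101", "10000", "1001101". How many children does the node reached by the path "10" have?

Walk "10" from the root, arriving at one node.
Distinct next characters after "10": 0, 1.
That node has 2 child edges.

2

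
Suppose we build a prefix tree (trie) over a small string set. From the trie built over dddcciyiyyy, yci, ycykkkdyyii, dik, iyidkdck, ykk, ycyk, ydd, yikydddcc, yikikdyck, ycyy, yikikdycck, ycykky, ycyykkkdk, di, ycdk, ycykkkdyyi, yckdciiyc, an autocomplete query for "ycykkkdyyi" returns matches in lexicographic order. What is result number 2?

DFS of the "ycykkkdyyi" subtree visits, in order: "ycykkkdyyi", "ycykkkdyyii"
Position 2: ycykkkdyyii

ycykkkdyyii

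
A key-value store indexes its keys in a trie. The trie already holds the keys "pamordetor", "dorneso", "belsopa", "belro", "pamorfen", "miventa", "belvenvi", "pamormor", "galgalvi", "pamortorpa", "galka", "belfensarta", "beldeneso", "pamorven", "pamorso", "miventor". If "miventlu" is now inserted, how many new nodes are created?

Walking "miventlu" from the root, the first 6 characters ("mivent") follow existing edges; "l" is the first miss.
Each of the 2 remaining characters creates one node.

2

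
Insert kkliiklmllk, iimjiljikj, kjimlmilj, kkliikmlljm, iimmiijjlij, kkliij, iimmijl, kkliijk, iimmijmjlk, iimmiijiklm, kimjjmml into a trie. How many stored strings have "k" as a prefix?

6

Walk to "k"; the words in its subtree are exactly those with that prefix.
Matches: "kimjjmml", "kjimlmilj", "kkliij", "kkliijk", "kkliiklmllk", "kkliikmlljm"
Count: 6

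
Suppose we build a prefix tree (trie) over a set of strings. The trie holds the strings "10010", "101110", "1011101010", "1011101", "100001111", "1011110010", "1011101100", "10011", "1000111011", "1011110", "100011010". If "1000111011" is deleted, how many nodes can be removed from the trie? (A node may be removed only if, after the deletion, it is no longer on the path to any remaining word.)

Walk "1000111011" from the leaf back toward the root, removing each node that no remaining word uses.
The suffix "1011" (4 nodes) is used only by "1000111011"; the node for "100011" still has the child "0", so pruning stops there.
Nodes removed: 4

4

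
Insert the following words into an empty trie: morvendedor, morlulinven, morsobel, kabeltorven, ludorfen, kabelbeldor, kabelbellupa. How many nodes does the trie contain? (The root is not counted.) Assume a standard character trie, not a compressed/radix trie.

For each word, the new-node count is its length minus the longest prefix already in the trie:
  "morvendedor" → 11 new (m, o, r, v, e, n, d, e, d, o, r)
  "morlulinven" → prefix "mor" already present; 8 new (l, u, l, i, n, v, e, n)
  "morsobel" → prefix "mor" already present; 5 new (s, o, b, e, l)
  "kabeltorven" → 11 new (k, a, b, e, l, t, o, r, v, e, n)
  "ludorfen" → 8 new (l, u, d, o, r, f, e, n)
  "kabelbeldor" → prefix "kabel" already present; 6 new (b, e, l, d, o, r)
  "kabelbellupa" → prefix "kabelbel" already present; 4 new (l, u, p, a)
Total nodes = 11 + 8 + 5 + 11 + 8 + 6 + 4 = 53

53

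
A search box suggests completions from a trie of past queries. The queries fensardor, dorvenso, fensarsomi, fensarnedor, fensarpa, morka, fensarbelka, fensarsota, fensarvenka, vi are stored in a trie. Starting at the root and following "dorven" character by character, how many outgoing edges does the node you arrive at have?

Walk "dorven" from the root, arriving at one node.
Distinct next characters after "dorven": s.
That node has 1 child edge.

1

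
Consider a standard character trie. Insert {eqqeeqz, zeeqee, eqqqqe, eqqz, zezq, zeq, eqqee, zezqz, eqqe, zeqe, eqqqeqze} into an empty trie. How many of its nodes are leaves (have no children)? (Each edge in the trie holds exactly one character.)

7

Leaves are exactly the stored words that no other stored word extends.
Those words: "eqqeeqz", "eqqqeqze", "eqqqqe", "eqqz", "zeeqee", "zeqe", "zezqz"
Leaf count: 7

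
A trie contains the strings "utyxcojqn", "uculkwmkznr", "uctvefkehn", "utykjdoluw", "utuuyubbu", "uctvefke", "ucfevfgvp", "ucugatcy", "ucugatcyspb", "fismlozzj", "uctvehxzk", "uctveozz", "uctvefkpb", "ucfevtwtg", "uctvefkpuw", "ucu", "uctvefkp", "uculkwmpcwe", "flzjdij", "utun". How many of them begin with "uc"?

14

Walk to "uc"; the words in its subtree are exactly those with that prefix.
Words under "uc": ucfevfgvp, ucfevtwtg, uctvefke, uctvefkehn, uctvefkp, uctvefkpb, uctvefkpuw, uctvehxzk, uctveozz, ucu, ucugatcy, ucugatcyspb, uculkwmkznr, uculkwmpcwe
Count: 14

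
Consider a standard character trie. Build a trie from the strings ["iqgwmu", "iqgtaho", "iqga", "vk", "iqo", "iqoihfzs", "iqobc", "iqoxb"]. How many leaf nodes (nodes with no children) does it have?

7

A leaf is a node with no children — equivalently, the end of a word that is not a proper prefix of any other stored word.
Those words: "iqga", "iqgtaho", "iqgwmu", "iqobc", "iqoihfzs", "iqoxb", "vk"
Leaf count: 7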